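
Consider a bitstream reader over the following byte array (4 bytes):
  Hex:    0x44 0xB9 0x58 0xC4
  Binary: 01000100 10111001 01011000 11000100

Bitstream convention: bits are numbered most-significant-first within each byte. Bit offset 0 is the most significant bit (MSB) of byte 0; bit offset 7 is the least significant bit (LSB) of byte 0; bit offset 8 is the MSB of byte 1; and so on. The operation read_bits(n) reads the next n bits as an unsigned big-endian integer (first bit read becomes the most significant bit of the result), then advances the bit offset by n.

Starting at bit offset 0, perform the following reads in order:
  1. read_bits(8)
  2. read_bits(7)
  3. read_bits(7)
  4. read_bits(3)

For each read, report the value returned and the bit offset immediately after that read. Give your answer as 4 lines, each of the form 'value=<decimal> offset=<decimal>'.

Read 1: bits[0:8] width=8 -> value=68 (bin 01000100); offset now 8 = byte 1 bit 0; 24 bits remain
Read 2: bits[8:15] width=7 -> value=92 (bin 1011100); offset now 15 = byte 1 bit 7; 17 bits remain
Read 3: bits[15:22] width=7 -> value=86 (bin 1010110); offset now 22 = byte 2 bit 6; 10 bits remain
Read 4: bits[22:25] width=3 -> value=1 (bin 001); offset now 25 = byte 3 bit 1; 7 bits remain

Answer: value=68 offset=8
value=92 offset=15
value=86 offset=22
value=1 offset=25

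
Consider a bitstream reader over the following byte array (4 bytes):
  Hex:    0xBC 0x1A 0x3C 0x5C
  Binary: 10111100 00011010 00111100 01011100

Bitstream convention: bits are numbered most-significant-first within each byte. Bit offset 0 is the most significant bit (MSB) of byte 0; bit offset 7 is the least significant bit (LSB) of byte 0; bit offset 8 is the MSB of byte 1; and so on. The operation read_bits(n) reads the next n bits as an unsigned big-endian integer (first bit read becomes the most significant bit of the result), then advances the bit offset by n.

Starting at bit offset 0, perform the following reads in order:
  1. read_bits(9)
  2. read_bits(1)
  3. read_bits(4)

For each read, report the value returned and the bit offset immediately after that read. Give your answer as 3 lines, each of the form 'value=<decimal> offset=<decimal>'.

Answer: value=376 offset=9
value=0 offset=10
value=6 offset=14

Derivation:
Read 1: bits[0:9] width=9 -> value=376 (bin 101111000); offset now 9 = byte 1 bit 1; 23 bits remain
Read 2: bits[9:10] width=1 -> value=0 (bin 0); offset now 10 = byte 1 bit 2; 22 bits remain
Read 3: bits[10:14] width=4 -> value=6 (bin 0110); offset now 14 = byte 1 bit 6; 18 bits remain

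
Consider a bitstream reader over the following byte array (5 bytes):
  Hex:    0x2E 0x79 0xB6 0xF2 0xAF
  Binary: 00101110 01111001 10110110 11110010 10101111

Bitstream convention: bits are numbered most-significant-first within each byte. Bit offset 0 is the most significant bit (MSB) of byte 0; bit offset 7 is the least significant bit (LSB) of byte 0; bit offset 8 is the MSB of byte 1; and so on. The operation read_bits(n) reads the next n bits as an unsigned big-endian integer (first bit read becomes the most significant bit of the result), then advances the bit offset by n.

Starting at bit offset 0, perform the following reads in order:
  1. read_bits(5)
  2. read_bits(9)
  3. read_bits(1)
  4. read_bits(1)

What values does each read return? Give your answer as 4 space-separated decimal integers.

Answer: 5 414 0 1

Derivation:
Read 1: bits[0:5] width=5 -> value=5 (bin 00101); offset now 5 = byte 0 bit 5; 35 bits remain
Read 2: bits[5:14] width=9 -> value=414 (bin 110011110); offset now 14 = byte 1 bit 6; 26 bits remain
Read 3: bits[14:15] width=1 -> value=0 (bin 0); offset now 15 = byte 1 bit 7; 25 bits remain
Read 4: bits[15:16] width=1 -> value=1 (bin 1); offset now 16 = byte 2 bit 0; 24 bits remain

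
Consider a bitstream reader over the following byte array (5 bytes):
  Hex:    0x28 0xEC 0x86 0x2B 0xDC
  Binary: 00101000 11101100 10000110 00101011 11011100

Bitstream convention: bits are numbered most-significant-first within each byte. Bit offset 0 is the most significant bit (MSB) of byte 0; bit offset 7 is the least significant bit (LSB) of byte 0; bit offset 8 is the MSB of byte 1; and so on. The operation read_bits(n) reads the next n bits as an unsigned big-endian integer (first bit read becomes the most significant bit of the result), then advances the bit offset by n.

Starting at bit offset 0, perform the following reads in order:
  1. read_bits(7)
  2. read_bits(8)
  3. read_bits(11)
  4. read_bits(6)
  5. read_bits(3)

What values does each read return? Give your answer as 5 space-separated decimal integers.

Read 1: bits[0:7] width=7 -> value=20 (bin 0010100); offset now 7 = byte 0 bit 7; 33 bits remain
Read 2: bits[7:15] width=8 -> value=118 (bin 01110110); offset now 15 = byte 1 bit 7; 25 bits remain
Read 3: bits[15:26] width=11 -> value=536 (bin 01000011000); offset now 26 = byte 3 bit 2; 14 bits remain
Read 4: bits[26:32] width=6 -> value=43 (bin 101011); offset now 32 = byte 4 bit 0; 8 bits remain
Read 5: bits[32:35] width=3 -> value=6 (bin 110); offset now 35 = byte 4 bit 3; 5 bits remain

Answer: 20 118 536 43 6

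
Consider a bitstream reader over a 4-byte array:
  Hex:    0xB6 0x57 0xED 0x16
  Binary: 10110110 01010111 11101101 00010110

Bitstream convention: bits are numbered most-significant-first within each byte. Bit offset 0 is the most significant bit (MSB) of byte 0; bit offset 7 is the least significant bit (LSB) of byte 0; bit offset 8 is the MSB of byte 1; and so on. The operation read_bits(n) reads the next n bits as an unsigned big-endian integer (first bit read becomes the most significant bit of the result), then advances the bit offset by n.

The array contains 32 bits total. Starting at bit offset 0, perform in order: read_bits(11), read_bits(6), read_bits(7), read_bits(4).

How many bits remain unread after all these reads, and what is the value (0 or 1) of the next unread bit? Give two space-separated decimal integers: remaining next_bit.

Answer: 4 0

Derivation:
Read 1: bits[0:11] width=11 -> value=1458 (bin 10110110010); offset now 11 = byte 1 bit 3; 21 bits remain
Read 2: bits[11:17] width=6 -> value=47 (bin 101111); offset now 17 = byte 2 bit 1; 15 bits remain
Read 3: bits[17:24] width=7 -> value=109 (bin 1101101); offset now 24 = byte 3 bit 0; 8 bits remain
Read 4: bits[24:28] width=4 -> value=1 (bin 0001); offset now 28 = byte 3 bit 4; 4 bits remain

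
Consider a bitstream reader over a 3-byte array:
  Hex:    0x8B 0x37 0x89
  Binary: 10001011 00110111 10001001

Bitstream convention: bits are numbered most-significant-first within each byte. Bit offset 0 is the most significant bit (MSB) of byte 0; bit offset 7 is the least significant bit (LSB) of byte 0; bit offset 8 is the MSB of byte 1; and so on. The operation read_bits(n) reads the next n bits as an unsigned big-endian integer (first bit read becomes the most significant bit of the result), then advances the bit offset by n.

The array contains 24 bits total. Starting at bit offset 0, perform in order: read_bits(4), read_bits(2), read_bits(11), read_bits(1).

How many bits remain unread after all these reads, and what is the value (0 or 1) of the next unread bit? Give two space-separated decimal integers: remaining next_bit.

Read 1: bits[0:4] width=4 -> value=8 (bin 1000); offset now 4 = byte 0 bit 4; 20 bits remain
Read 2: bits[4:6] width=2 -> value=2 (bin 10); offset now 6 = byte 0 bit 6; 18 bits remain
Read 3: bits[6:17] width=11 -> value=1647 (bin 11001101111); offset now 17 = byte 2 bit 1; 7 bits remain
Read 4: bits[17:18] width=1 -> value=0 (bin 0); offset now 18 = byte 2 bit 2; 6 bits remain

Answer: 6 0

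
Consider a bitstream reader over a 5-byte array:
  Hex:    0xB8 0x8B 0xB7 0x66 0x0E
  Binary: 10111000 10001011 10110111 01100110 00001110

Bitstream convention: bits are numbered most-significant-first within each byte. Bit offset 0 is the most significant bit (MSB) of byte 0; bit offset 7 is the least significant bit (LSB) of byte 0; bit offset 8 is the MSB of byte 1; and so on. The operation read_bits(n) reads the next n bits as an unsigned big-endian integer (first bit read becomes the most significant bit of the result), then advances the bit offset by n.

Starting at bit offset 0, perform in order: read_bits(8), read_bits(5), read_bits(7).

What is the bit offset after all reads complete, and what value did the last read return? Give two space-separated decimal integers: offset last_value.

Read 1: bits[0:8] width=8 -> value=184 (bin 10111000); offset now 8 = byte 1 bit 0; 32 bits remain
Read 2: bits[8:13] width=5 -> value=17 (bin 10001); offset now 13 = byte 1 bit 5; 27 bits remain
Read 3: bits[13:20] width=7 -> value=59 (bin 0111011); offset now 20 = byte 2 bit 4; 20 bits remain

Answer: 20 59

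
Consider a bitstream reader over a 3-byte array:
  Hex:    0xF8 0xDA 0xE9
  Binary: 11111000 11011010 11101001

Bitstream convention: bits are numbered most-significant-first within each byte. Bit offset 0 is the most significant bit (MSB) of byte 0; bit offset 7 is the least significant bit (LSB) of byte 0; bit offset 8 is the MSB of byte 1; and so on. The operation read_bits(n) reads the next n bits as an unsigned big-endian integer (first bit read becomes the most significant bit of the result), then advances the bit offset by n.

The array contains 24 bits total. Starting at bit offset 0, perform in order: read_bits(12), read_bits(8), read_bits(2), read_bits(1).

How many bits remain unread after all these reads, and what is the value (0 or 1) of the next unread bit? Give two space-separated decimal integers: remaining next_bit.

Read 1: bits[0:12] width=12 -> value=3981 (bin 111110001101); offset now 12 = byte 1 bit 4; 12 bits remain
Read 2: bits[12:20] width=8 -> value=174 (bin 10101110); offset now 20 = byte 2 bit 4; 4 bits remain
Read 3: bits[20:22] width=2 -> value=2 (bin 10); offset now 22 = byte 2 bit 6; 2 bits remain
Read 4: bits[22:23] width=1 -> value=0 (bin 0); offset now 23 = byte 2 bit 7; 1 bits remain

Answer: 1 1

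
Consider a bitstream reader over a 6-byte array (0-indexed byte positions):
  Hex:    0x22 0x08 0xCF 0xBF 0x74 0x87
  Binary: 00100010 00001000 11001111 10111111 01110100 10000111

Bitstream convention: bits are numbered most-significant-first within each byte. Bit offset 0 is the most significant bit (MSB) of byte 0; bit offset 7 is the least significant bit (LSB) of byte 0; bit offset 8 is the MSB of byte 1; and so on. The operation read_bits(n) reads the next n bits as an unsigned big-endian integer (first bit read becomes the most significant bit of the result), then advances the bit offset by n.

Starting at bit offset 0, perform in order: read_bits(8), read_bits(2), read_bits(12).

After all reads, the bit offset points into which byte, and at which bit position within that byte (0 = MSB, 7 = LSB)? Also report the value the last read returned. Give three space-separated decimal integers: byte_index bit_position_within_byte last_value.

Answer: 2 6 563

Derivation:
Read 1: bits[0:8] width=8 -> value=34 (bin 00100010); offset now 8 = byte 1 bit 0; 40 bits remain
Read 2: bits[8:10] width=2 -> value=0 (bin 00); offset now 10 = byte 1 bit 2; 38 bits remain
Read 3: bits[10:22] width=12 -> value=563 (bin 001000110011); offset now 22 = byte 2 bit 6; 26 bits remain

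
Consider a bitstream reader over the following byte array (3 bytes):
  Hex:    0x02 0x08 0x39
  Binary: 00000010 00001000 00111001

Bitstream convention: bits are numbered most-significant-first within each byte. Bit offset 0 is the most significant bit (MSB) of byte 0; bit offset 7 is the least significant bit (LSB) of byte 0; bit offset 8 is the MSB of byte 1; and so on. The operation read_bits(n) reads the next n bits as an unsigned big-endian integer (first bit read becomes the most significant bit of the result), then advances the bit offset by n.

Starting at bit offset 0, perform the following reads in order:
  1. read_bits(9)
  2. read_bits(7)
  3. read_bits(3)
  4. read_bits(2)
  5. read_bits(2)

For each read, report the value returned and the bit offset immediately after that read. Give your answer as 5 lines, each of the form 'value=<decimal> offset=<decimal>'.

Read 1: bits[0:9] width=9 -> value=4 (bin 000000100); offset now 9 = byte 1 bit 1; 15 bits remain
Read 2: bits[9:16] width=7 -> value=8 (bin 0001000); offset now 16 = byte 2 bit 0; 8 bits remain
Read 3: bits[16:19] width=3 -> value=1 (bin 001); offset now 19 = byte 2 bit 3; 5 bits remain
Read 4: bits[19:21] width=2 -> value=3 (bin 11); offset now 21 = byte 2 bit 5; 3 bits remain
Read 5: bits[21:23] width=2 -> value=0 (bin 00); offset now 23 = byte 2 bit 7; 1 bits remain

Answer: value=4 offset=9
value=8 offset=16
value=1 offset=19
value=3 offset=21
value=0 offset=23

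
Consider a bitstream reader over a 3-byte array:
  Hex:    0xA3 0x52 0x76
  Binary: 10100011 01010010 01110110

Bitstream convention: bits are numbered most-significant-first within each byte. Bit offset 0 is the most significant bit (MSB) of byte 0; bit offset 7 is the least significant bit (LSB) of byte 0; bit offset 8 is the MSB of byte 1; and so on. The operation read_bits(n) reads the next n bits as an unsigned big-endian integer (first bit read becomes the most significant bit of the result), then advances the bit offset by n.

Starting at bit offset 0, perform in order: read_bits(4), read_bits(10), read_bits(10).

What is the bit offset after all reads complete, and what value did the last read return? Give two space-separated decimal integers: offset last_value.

Read 1: bits[0:4] width=4 -> value=10 (bin 1010); offset now 4 = byte 0 bit 4; 20 bits remain
Read 2: bits[4:14] width=10 -> value=212 (bin 0011010100); offset now 14 = byte 1 bit 6; 10 bits remain
Read 3: bits[14:24] width=10 -> value=630 (bin 1001110110); offset now 24 = byte 3 bit 0; 0 bits remain

Answer: 24 630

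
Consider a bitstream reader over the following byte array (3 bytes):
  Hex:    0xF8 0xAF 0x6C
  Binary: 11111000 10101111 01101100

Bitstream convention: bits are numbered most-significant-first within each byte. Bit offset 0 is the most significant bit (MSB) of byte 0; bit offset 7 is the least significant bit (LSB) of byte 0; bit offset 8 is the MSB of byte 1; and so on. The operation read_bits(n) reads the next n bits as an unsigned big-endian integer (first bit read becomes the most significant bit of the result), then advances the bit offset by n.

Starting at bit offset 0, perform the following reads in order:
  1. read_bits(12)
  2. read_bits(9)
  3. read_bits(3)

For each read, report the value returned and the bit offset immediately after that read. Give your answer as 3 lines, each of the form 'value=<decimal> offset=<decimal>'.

Read 1: bits[0:12] width=12 -> value=3978 (bin 111110001010); offset now 12 = byte 1 bit 4; 12 bits remain
Read 2: bits[12:21] width=9 -> value=493 (bin 111101101); offset now 21 = byte 2 bit 5; 3 bits remain
Read 3: bits[21:24] width=3 -> value=4 (bin 100); offset now 24 = byte 3 bit 0; 0 bits remain

Answer: value=3978 offset=12
value=493 offset=21
value=4 offset=24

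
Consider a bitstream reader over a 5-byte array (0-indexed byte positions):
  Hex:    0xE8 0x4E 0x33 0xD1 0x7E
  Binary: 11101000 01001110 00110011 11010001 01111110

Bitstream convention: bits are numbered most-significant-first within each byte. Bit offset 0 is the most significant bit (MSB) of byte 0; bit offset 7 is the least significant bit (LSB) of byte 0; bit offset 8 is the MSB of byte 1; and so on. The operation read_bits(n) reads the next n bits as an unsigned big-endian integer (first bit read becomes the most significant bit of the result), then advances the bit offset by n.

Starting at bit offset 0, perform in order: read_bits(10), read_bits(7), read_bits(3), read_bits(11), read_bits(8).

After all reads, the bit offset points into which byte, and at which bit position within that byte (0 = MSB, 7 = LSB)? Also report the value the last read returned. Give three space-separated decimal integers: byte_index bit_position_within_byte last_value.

Answer: 4 7 191

Derivation:
Read 1: bits[0:10] width=10 -> value=929 (bin 1110100001); offset now 10 = byte 1 bit 2; 30 bits remain
Read 2: bits[10:17] width=7 -> value=28 (bin 0011100); offset now 17 = byte 2 bit 1; 23 bits remain
Read 3: bits[17:20] width=3 -> value=3 (bin 011); offset now 20 = byte 2 bit 4; 20 bits remain
Read 4: bits[20:31] width=11 -> value=488 (bin 00111101000); offset now 31 = byte 3 bit 7; 9 bits remain
Read 5: bits[31:39] width=8 -> value=191 (bin 10111111); offset now 39 = byte 4 bit 7; 1 bits remain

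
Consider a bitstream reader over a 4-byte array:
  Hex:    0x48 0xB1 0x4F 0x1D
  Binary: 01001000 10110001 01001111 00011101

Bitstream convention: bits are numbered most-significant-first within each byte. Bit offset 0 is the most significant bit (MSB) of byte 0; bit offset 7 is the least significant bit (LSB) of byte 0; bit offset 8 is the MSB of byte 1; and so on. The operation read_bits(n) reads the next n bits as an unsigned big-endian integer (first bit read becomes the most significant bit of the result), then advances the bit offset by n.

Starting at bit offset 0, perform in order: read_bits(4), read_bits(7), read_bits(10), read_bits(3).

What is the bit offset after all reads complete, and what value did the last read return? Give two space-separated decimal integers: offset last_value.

Answer: 24 7

Derivation:
Read 1: bits[0:4] width=4 -> value=4 (bin 0100); offset now 4 = byte 0 bit 4; 28 bits remain
Read 2: bits[4:11] width=7 -> value=69 (bin 1000101); offset now 11 = byte 1 bit 3; 21 bits remain
Read 3: bits[11:21] width=10 -> value=553 (bin 1000101001); offset now 21 = byte 2 bit 5; 11 bits remain
Read 4: bits[21:24] width=3 -> value=7 (bin 111); offset now 24 = byte 3 bit 0; 8 bits remain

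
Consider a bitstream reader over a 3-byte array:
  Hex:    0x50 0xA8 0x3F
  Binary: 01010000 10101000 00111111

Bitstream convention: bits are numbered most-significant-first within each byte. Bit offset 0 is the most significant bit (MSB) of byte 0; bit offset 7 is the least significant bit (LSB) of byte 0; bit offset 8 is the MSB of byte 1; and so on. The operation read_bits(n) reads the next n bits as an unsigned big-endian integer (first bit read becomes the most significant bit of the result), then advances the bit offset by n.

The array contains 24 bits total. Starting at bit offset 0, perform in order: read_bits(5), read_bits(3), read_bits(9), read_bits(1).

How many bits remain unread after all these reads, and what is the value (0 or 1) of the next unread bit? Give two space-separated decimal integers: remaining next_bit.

Answer: 6 1

Derivation:
Read 1: bits[0:5] width=5 -> value=10 (bin 01010); offset now 5 = byte 0 bit 5; 19 bits remain
Read 2: bits[5:8] width=3 -> value=0 (bin 000); offset now 8 = byte 1 bit 0; 16 bits remain
Read 3: bits[8:17] width=9 -> value=336 (bin 101010000); offset now 17 = byte 2 bit 1; 7 bits remain
Read 4: bits[17:18] width=1 -> value=0 (bin 0); offset now 18 = byte 2 bit 2; 6 bits remain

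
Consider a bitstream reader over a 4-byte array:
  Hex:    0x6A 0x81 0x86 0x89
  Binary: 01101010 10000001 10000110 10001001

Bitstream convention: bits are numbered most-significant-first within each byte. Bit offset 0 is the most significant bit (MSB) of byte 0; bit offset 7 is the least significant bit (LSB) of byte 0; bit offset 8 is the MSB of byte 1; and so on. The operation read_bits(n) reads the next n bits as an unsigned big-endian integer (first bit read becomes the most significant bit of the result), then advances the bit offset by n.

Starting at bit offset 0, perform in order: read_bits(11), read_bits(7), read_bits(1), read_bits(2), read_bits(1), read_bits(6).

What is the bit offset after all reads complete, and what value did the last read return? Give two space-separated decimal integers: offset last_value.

Answer: 28 40

Derivation:
Read 1: bits[0:11] width=11 -> value=852 (bin 01101010100); offset now 11 = byte 1 bit 3; 21 bits remain
Read 2: bits[11:18] width=7 -> value=6 (bin 0000110); offset now 18 = byte 2 bit 2; 14 bits remain
Read 3: bits[18:19] width=1 -> value=0 (bin 0); offset now 19 = byte 2 bit 3; 13 bits remain
Read 4: bits[19:21] width=2 -> value=0 (bin 00); offset now 21 = byte 2 bit 5; 11 bits remain
Read 5: bits[21:22] width=1 -> value=1 (bin 1); offset now 22 = byte 2 bit 6; 10 bits remain
Read 6: bits[22:28] width=6 -> value=40 (bin 101000); offset now 28 = byte 3 bit 4; 4 bits remain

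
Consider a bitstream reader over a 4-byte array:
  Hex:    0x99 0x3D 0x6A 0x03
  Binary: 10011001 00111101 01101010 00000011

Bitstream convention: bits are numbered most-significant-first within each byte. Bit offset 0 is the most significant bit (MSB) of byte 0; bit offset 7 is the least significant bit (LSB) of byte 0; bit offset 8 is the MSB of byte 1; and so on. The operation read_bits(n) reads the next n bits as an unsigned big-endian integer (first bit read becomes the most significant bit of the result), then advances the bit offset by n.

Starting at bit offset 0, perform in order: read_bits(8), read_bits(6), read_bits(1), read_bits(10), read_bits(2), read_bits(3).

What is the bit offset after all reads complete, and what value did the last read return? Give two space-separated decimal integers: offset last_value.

Answer: 30 0

Derivation:
Read 1: bits[0:8] width=8 -> value=153 (bin 10011001); offset now 8 = byte 1 bit 0; 24 bits remain
Read 2: bits[8:14] width=6 -> value=15 (bin 001111); offset now 14 = byte 1 bit 6; 18 bits remain
Read 3: bits[14:15] width=1 -> value=0 (bin 0); offset now 15 = byte 1 bit 7; 17 bits remain
Read 4: bits[15:25] width=10 -> value=724 (bin 1011010100); offset now 25 = byte 3 bit 1; 7 bits remain
Read 5: bits[25:27] width=2 -> value=0 (bin 00); offset now 27 = byte 3 bit 3; 5 bits remain
Read 6: bits[27:30] width=3 -> value=0 (bin 000); offset now 30 = byte 3 bit 6; 2 bits remain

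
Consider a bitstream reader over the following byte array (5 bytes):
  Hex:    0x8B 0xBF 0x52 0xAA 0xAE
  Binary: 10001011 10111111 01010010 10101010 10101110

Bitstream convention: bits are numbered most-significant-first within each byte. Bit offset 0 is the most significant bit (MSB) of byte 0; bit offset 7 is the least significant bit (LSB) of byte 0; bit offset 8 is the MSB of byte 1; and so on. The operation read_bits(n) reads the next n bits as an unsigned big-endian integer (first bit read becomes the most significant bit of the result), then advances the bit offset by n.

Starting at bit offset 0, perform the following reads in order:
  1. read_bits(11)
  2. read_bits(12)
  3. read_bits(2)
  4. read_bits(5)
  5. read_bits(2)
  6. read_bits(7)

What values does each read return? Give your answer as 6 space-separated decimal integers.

Answer: 1117 4009 1 10 2 87

Derivation:
Read 1: bits[0:11] width=11 -> value=1117 (bin 10001011101); offset now 11 = byte 1 bit 3; 29 bits remain
Read 2: bits[11:23] width=12 -> value=4009 (bin 111110101001); offset now 23 = byte 2 bit 7; 17 bits remain
Read 3: bits[23:25] width=2 -> value=1 (bin 01); offset now 25 = byte 3 bit 1; 15 bits remain
Read 4: bits[25:30] width=5 -> value=10 (bin 01010); offset now 30 = byte 3 bit 6; 10 bits remain
Read 5: bits[30:32] width=2 -> value=2 (bin 10); offset now 32 = byte 4 bit 0; 8 bits remain
Read 6: bits[32:39] width=7 -> value=87 (bin 1010111); offset now 39 = byte 4 bit 7; 1 bits remain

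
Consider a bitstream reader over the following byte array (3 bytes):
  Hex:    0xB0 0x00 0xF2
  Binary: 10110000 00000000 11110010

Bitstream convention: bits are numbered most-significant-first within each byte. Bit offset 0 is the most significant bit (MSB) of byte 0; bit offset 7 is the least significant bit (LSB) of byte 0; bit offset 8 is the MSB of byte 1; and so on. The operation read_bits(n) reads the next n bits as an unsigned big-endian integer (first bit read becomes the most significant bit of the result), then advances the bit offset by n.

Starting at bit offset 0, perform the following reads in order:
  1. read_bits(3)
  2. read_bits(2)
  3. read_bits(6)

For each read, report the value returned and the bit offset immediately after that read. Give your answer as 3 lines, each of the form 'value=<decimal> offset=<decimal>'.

Read 1: bits[0:3] width=3 -> value=5 (bin 101); offset now 3 = byte 0 bit 3; 21 bits remain
Read 2: bits[3:5] width=2 -> value=2 (bin 10); offset now 5 = byte 0 bit 5; 19 bits remain
Read 3: bits[5:11] width=6 -> value=0 (bin 000000); offset now 11 = byte 1 bit 3; 13 bits remain

Answer: value=5 offset=3
value=2 offset=5
value=0 offset=11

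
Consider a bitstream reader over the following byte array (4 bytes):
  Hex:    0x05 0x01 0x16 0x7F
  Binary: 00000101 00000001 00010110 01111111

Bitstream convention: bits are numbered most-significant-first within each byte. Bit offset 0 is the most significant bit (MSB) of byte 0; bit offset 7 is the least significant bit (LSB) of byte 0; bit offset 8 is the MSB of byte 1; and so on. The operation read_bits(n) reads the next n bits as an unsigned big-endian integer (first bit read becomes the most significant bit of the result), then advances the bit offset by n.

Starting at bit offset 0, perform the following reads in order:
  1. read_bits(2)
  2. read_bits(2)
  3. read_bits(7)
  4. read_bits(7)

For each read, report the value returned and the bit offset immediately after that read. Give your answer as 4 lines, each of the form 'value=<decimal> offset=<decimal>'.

Answer: value=0 offset=2
value=0 offset=4
value=40 offset=11
value=4 offset=18

Derivation:
Read 1: bits[0:2] width=2 -> value=0 (bin 00); offset now 2 = byte 0 bit 2; 30 bits remain
Read 2: bits[2:4] width=2 -> value=0 (bin 00); offset now 4 = byte 0 bit 4; 28 bits remain
Read 3: bits[4:11] width=7 -> value=40 (bin 0101000); offset now 11 = byte 1 bit 3; 21 bits remain
Read 4: bits[11:18] width=7 -> value=4 (bin 0000100); offset now 18 = byte 2 bit 2; 14 bits remain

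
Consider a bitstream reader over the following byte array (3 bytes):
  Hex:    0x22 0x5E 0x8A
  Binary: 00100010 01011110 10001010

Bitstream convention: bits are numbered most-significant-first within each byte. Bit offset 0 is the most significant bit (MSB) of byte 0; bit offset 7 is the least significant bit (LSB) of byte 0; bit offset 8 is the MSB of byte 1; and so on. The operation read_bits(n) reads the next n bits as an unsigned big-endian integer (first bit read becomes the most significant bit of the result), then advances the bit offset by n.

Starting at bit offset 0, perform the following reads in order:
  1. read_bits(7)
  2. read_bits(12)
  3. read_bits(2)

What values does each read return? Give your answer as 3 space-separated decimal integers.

Answer: 17 756 1

Derivation:
Read 1: bits[0:7] width=7 -> value=17 (bin 0010001); offset now 7 = byte 0 bit 7; 17 bits remain
Read 2: bits[7:19] width=12 -> value=756 (bin 001011110100); offset now 19 = byte 2 bit 3; 5 bits remain
Read 3: bits[19:21] width=2 -> value=1 (bin 01); offset now 21 = byte 2 bit 5; 3 bits remain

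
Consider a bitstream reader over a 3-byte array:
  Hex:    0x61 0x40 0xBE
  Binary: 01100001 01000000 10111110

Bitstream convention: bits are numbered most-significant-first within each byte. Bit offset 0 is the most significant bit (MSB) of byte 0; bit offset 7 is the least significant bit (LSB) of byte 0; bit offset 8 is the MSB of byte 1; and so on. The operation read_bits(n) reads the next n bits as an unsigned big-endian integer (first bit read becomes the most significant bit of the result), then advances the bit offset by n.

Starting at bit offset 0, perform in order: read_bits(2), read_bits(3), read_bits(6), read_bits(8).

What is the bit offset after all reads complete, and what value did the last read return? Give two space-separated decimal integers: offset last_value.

Read 1: bits[0:2] width=2 -> value=1 (bin 01); offset now 2 = byte 0 bit 2; 22 bits remain
Read 2: bits[2:5] width=3 -> value=4 (bin 100); offset now 5 = byte 0 bit 5; 19 bits remain
Read 3: bits[5:11] width=6 -> value=10 (bin 001010); offset now 11 = byte 1 bit 3; 13 bits remain
Read 4: bits[11:19] width=8 -> value=5 (bin 00000101); offset now 19 = byte 2 bit 3; 5 bits remain

Answer: 19 5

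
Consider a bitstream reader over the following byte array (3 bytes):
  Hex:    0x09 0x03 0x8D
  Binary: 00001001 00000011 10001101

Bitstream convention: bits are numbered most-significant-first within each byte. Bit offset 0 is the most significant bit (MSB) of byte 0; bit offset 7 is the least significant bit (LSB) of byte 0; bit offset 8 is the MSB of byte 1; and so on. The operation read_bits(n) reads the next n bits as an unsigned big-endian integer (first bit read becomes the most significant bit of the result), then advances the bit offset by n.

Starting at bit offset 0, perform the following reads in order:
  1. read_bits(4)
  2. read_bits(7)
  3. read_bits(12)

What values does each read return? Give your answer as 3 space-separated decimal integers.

Answer: 0 72 454

Derivation:
Read 1: bits[0:4] width=4 -> value=0 (bin 0000); offset now 4 = byte 0 bit 4; 20 bits remain
Read 2: bits[4:11] width=7 -> value=72 (bin 1001000); offset now 11 = byte 1 bit 3; 13 bits remain
Read 3: bits[11:23] width=12 -> value=454 (bin 000111000110); offset now 23 = byte 2 bit 7; 1 bits remain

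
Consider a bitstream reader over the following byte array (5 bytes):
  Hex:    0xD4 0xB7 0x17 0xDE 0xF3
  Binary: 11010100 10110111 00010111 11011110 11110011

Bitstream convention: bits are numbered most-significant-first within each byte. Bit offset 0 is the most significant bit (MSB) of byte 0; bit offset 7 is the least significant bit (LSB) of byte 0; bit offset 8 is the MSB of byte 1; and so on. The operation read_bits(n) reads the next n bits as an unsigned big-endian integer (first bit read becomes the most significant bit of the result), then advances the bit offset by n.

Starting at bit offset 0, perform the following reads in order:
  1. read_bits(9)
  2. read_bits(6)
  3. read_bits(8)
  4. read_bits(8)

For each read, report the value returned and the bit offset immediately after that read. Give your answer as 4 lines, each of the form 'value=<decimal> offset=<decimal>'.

Answer: value=425 offset=9
value=27 offset=15
value=139 offset=23
value=239 offset=31

Derivation:
Read 1: bits[0:9] width=9 -> value=425 (bin 110101001); offset now 9 = byte 1 bit 1; 31 bits remain
Read 2: bits[9:15] width=6 -> value=27 (bin 011011); offset now 15 = byte 1 bit 7; 25 bits remain
Read 3: bits[15:23] width=8 -> value=139 (bin 10001011); offset now 23 = byte 2 bit 7; 17 bits remain
Read 4: bits[23:31] width=8 -> value=239 (bin 11101111); offset now 31 = byte 3 bit 7; 9 bits remain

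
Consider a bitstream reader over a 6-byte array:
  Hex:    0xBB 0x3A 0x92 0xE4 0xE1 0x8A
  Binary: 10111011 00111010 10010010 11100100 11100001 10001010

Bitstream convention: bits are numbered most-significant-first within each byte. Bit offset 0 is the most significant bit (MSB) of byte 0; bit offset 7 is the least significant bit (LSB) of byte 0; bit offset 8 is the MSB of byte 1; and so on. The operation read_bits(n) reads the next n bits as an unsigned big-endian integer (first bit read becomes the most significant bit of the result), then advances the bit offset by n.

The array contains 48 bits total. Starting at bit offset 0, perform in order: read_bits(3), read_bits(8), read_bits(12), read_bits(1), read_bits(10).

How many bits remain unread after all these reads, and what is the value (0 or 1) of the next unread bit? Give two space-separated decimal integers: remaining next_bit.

Answer: 14 1

Derivation:
Read 1: bits[0:3] width=3 -> value=5 (bin 101); offset now 3 = byte 0 bit 3; 45 bits remain
Read 2: bits[3:11] width=8 -> value=217 (bin 11011001); offset now 11 = byte 1 bit 3; 37 bits remain
Read 3: bits[11:23] width=12 -> value=3401 (bin 110101001001); offset now 23 = byte 2 bit 7; 25 bits remain
Read 4: bits[23:24] width=1 -> value=0 (bin 0); offset now 24 = byte 3 bit 0; 24 bits remain
Read 5: bits[24:34] width=10 -> value=915 (bin 1110010011); offset now 34 = byte 4 bit 2; 14 bits remain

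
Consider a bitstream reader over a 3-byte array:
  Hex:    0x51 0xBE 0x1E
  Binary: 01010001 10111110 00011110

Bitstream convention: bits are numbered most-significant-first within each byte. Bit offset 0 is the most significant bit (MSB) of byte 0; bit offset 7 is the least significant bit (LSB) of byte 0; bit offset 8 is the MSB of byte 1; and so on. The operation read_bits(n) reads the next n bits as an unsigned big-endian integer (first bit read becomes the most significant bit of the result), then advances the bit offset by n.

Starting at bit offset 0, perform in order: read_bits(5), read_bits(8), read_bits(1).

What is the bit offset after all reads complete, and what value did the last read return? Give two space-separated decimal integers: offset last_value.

Read 1: bits[0:5] width=5 -> value=10 (bin 01010); offset now 5 = byte 0 bit 5; 19 bits remain
Read 2: bits[5:13] width=8 -> value=55 (bin 00110111); offset now 13 = byte 1 bit 5; 11 bits remain
Read 3: bits[13:14] width=1 -> value=1 (bin 1); offset now 14 = byte 1 bit 6; 10 bits remain

Answer: 14 1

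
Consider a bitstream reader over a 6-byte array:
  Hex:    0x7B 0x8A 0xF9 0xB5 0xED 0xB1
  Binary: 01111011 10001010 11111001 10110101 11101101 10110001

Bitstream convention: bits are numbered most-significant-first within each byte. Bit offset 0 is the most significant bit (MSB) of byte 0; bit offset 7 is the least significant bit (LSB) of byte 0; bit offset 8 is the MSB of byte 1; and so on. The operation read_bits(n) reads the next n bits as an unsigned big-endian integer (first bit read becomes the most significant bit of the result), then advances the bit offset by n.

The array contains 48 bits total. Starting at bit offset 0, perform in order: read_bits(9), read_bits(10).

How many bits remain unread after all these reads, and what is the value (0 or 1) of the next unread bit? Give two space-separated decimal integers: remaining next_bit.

Read 1: bits[0:9] width=9 -> value=247 (bin 011110111); offset now 9 = byte 1 bit 1; 39 bits remain
Read 2: bits[9:19] width=10 -> value=87 (bin 0001010111); offset now 19 = byte 2 bit 3; 29 bits remain

Answer: 29 1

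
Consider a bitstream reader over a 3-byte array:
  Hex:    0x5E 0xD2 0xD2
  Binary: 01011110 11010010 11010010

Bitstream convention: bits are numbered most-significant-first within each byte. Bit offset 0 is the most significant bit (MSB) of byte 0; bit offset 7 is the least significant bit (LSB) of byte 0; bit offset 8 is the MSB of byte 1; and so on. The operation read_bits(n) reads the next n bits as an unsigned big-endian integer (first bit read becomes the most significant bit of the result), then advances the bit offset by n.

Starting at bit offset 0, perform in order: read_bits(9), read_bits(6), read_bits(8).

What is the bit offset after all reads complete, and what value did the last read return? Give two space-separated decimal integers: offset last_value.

Answer: 23 105

Derivation:
Read 1: bits[0:9] width=9 -> value=189 (bin 010111101); offset now 9 = byte 1 bit 1; 15 bits remain
Read 2: bits[9:15] width=6 -> value=41 (bin 101001); offset now 15 = byte 1 bit 7; 9 bits remain
Read 3: bits[15:23] width=8 -> value=105 (bin 01101001); offset now 23 = byte 2 bit 7; 1 bits remain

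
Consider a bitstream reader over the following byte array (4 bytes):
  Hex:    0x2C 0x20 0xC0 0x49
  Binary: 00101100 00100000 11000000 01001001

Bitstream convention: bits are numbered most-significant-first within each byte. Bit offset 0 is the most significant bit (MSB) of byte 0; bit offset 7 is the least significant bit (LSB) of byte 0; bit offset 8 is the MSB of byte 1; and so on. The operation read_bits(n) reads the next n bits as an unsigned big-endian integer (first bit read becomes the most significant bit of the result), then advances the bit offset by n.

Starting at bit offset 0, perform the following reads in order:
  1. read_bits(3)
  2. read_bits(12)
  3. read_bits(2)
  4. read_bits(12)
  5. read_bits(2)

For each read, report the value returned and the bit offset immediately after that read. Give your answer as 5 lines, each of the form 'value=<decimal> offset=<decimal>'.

Read 1: bits[0:3] width=3 -> value=1 (bin 001); offset now 3 = byte 0 bit 3; 29 bits remain
Read 2: bits[3:15] width=12 -> value=1552 (bin 011000010000); offset now 15 = byte 1 bit 7; 17 bits remain
Read 3: bits[15:17] width=2 -> value=1 (bin 01); offset now 17 = byte 2 bit 1; 15 bits remain
Read 4: bits[17:29] width=12 -> value=2057 (bin 100000001001); offset now 29 = byte 3 bit 5; 3 bits remain
Read 5: bits[29:31] width=2 -> value=0 (bin 00); offset now 31 = byte 3 bit 7; 1 bits remain

Answer: value=1 offset=3
value=1552 offset=15
value=1 offset=17
value=2057 offset=29
value=0 offset=31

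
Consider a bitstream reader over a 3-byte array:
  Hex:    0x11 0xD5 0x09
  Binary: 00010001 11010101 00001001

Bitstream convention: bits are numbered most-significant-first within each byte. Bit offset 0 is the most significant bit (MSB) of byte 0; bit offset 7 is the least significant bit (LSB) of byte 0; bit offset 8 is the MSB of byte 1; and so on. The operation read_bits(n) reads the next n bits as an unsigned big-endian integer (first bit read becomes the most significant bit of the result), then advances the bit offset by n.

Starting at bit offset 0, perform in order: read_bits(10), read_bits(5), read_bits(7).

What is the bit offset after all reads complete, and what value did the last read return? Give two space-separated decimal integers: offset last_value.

Answer: 22 66

Derivation:
Read 1: bits[0:10] width=10 -> value=71 (bin 0001000111); offset now 10 = byte 1 bit 2; 14 bits remain
Read 2: bits[10:15] width=5 -> value=10 (bin 01010); offset now 15 = byte 1 bit 7; 9 bits remain
Read 3: bits[15:22] width=7 -> value=66 (bin 1000010); offset now 22 = byte 2 bit 6; 2 bits remain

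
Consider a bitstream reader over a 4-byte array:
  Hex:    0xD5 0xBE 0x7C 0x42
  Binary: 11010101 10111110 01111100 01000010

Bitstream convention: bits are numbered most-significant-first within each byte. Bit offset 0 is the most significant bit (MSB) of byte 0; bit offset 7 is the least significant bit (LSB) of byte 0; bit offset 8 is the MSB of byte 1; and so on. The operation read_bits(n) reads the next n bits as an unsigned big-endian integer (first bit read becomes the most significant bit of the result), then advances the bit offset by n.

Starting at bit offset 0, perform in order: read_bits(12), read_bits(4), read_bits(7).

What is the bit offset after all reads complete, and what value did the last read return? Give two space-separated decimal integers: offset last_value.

Answer: 23 62

Derivation:
Read 1: bits[0:12] width=12 -> value=3419 (bin 110101011011); offset now 12 = byte 1 bit 4; 20 bits remain
Read 2: bits[12:16] width=4 -> value=14 (bin 1110); offset now 16 = byte 2 bit 0; 16 bits remain
Read 3: bits[16:23] width=7 -> value=62 (bin 0111110); offset now 23 = byte 2 bit 7; 9 bits remain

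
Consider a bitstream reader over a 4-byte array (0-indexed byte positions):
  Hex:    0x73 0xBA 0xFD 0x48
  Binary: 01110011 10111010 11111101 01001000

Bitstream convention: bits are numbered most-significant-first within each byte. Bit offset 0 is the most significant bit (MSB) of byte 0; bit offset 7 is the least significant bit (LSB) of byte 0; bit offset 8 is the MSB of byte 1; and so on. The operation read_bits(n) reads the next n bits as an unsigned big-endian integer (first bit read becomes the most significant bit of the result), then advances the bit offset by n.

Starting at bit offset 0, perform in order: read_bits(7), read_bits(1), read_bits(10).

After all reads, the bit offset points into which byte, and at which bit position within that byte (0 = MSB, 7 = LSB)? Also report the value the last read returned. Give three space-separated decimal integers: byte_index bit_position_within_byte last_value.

Read 1: bits[0:7] width=7 -> value=57 (bin 0111001); offset now 7 = byte 0 bit 7; 25 bits remain
Read 2: bits[7:8] width=1 -> value=1 (bin 1); offset now 8 = byte 1 bit 0; 24 bits remain
Read 3: bits[8:18] width=10 -> value=747 (bin 1011101011); offset now 18 = byte 2 bit 2; 14 bits remain

Answer: 2 2 747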